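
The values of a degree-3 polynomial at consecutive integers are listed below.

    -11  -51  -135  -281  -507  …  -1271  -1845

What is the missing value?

Using the first 5 terms:
Δ: -40  -84  -146  -226
Δ²: -44  -62  -80
Δ³: -18  -18
Constant third difference = -18.
Extend forward: -80 − 18 = -98;  -226 − 98 = -324;  -507 − 324 = -831

-831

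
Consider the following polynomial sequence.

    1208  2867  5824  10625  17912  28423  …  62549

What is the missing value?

42992

Using the first 6 terms:
1659  2957  4801  7287  10511
1298  1844  2486  3224
546  642  738
96  96
Constant fourth difference = 96.
Extend forward: 738 + 96 = 834;  3224 + 834 = 4058;  10511 + 4058 = 14569;  28423 + 14569 = 42992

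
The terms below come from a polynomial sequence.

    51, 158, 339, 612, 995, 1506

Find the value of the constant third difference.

18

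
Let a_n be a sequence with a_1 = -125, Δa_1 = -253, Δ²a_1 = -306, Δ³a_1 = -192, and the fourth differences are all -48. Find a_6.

-6610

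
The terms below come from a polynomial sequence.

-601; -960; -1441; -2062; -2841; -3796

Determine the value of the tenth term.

Δ: -359 , -481 , -621 , -779 , -955
Δ²: -122 , -140 , -158 , -176
Δ³: -18 , -18 , -18
Third differences constant at -18.
-176 − 18 = -194;  -955 − 194 = -1149;  -3796 − 1149 = -4945
-194 − 18 = -212;  -1149 − 212 = -1361;  -4945 − 1361 = -6306
-212 − 18 = -230;  -1361 − 230 = -1591;  -6306 − 1591 = -7897
-230 − 18 = -248;  -1591 − 248 = -1839;  -7897 − 1839 = -9736

-9736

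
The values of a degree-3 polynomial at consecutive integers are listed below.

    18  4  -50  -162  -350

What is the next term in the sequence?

-632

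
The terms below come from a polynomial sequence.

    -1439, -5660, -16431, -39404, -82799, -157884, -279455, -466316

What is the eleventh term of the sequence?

Δ: -4221, -10771, -22973, -43395, -75085, -121571, -186861
Δ²: -6550, -12202, -20422, -31690, -46486, -65290
Δ³: -5652, -8220, -11268, -14796, -18804
Δ⁴: -2568, -3048, -3528, -4008
Δ⁵: -480, -480, -480
Constant fifth difference = -480, so extend:
-4008 − 480 = -4488;  -18804 − 4488 = -23292;  -65290 − 23292 = -88582;  -186861 − 88582 = -275443;  -466316 − 275443 = -741759
-4488 − 480 = -4968;  -23292 − 4968 = -28260;  -88582 − 28260 = -116842;  -275443 − 116842 = -392285;  -741759 − 392285 = -1134044
-4968 − 480 = -5448;  -28260 − 5448 = -33708;  -116842 − 33708 = -150550;  -392285 − 150550 = -542835;  -1134044 − 542835 = -1676879

-1676879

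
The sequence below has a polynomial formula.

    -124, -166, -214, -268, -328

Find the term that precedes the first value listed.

-88

D1: -42  -48  -54  -60
D2: -6  -6  -6
The second differences are constant at -6.
Work back: -42 + 6 = -36;  -124 + 36 = -88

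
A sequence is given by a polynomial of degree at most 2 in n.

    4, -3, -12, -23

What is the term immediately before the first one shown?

-7, -9, -11
-2, -2
The second differences are constant at -2.
Work back: -7 + 2 = -5;  4 + 5 = 9

9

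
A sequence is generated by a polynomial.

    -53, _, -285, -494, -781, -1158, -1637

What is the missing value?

-142

Using the last 5 terms:
Δ: -209, -287, -377, -479
Δ²: -78, -90, -102
Δ³: -12, -12
Constant third difference = -12.
Extend backward: -78 + 12 = -66;  -209 + 66 = -143;  -285 + 143 = -142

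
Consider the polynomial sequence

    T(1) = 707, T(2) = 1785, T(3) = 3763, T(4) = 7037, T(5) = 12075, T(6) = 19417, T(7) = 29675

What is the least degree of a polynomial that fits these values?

4

First differences: 1078, 1978, 3274, 5038, 7342, 10258
Second differences: 900, 1296, 1764, 2304, 2916
Third differences: 396, 468, 540, 612
Fourth differences: 72, 72, 72
The fourth differences are constant, so the polynomial has degree 4.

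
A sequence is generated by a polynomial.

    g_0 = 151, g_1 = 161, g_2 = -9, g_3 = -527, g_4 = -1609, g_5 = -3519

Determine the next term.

D1: 10, -170, -518, -1082, -1910
D2: -180, -348, -564, -828
D3: -168, -216, -264
D4: -48, -48
The fourth differences are constant (-48).
-264 − 48 = -312;  -828 − 312 = -1140;  -1910 − 1140 = -3050;  -3519 − 3050 = -6569

-6569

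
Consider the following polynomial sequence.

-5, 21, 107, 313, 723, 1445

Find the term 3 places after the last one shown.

6923

Δ: 26  86  206  410  722
Δ²: 60  120  204  312
Δ³: 60  84  108
Δ⁴: 24  24
Constant fourth difference = 24, so extend:
108 + 24 = 132;  312 + 132 = 444;  722 + 444 = 1166;  1445 + 1166 = 2611
132 + 24 = 156;  444 + 156 = 600;  1166 + 600 = 1766;  2611 + 1766 = 4377
156 + 24 = 180;  600 + 180 = 780;  1766 + 780 = 2546;  4377 + 2546 = 6923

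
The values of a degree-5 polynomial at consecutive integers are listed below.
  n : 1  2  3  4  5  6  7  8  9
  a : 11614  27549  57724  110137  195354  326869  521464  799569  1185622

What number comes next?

1708429

15935, 30175, 52413, 85217, 131515, 194595, 278105, 386053
14240, 22238, 32804, 46298, 63080, 83510, 107948
7998, 10566, 13494, 16782, 20430, 24438
2568, 2928, 3288, 3648, 4008
360, 360, 360, 360
Fifth differences constant at 360.
4008 + 360 = 4368;  24438 + 4368 = 28806;  107948 + 28806 = 136754;  386053 + 136754 = 522807;  1185622 + 522807 = 1708429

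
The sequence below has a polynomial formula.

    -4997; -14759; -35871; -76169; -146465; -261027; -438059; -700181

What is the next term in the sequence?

-1074909

First differences: -9762, -21112, -40298, -70296, -114562, -177032, -262122
Second differences: -11350, -19186, -29998, -44266, -62470, -85090
Third differences: -7836, -10812, -14268, -18204, -22620
Fourth differences: -2976, -3456, -3936, -4416
Fifth differences: -480, -480, -480
Constant fifth difference = -480, so extend:
-4416 − 480 = -4896;  -22620 − 4896 = -27516;  -85090 − 27516 = -112606;  -262122 − 112606 = -374728;  -700181 − 374728 = -1074909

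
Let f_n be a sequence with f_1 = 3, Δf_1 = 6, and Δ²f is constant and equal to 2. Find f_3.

17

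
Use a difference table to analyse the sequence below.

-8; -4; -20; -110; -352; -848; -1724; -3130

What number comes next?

4  -16  -90  -242  -496  -876  -1406
-20  -74  -152  -254  -380  -530
-54  -78  -102  -126  -150
-24  -24  -24  -24
Constant fourth difference = -24, so extend:
-150 − 24 = -174;  -530 − 174 = -704;  -1406 − 704 = -2110;  -3130 − 2110 = -5240

-5240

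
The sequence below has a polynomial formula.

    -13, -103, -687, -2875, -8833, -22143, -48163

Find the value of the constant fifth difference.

-360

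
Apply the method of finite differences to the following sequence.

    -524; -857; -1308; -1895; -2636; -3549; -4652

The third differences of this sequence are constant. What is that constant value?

D1: -333, -451, -587, -741, -913, -1103
D2: -118, -136, -154, -172, -190
D3: -18, -18, -18, -18

-18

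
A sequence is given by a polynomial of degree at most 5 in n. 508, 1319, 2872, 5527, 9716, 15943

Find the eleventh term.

Δ: 811 , 1553 , 2655 , 4189 , 6227
Δ²: 742 , 1102 , 1534 , 2038
Δ³: 360 , 432 , 504
Δ⁴: 72 , 72
The fourth differences are constant (72).
504 + 72 = 576;  2038 + 576 = 2614;  6227 + 2614 = 8841;  15943 + 8841 = 24784
576 + 72 = 648;  2614 + 648 = 3262;  8841 + 3262 = 12103;  24784 + 12103 = 36887
648 + 72 = 720;  3262 + 720 = 3982;  12103 + 3982 = 16085;  36887 + 16085 = 52972
720 + 72 = 792;  3982 + 792 = 4774;  16085 + 4774 = 20859;  52972 + 20859 = 73831
792 + 72 = 864;  4774 + 864 = 5638;  20859 + 5638 = 26497;  73831 + 26497 = 100328

100328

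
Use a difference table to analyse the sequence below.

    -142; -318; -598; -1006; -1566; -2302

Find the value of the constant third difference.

First differences: -176, -280, -408, -560, -736
Second differences: -104, -128, -152, -176
Third differences: -24, -24, -24

-24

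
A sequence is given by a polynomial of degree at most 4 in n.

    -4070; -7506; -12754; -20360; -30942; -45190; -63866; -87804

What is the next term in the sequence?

D1: -3436 , -5248 , -7606 , -10582 , -14248 , -18676 , -23938
D2: -1812 , -2358 , -2976 , -3666 , -4428 , -5262
D3: -546 , -618 , -690 , -762 , -834
D4: -72 , -72 , -72 , -72
Fourth differences constant at -72.
-834 − 72 = -906;  -5262 − 906 = -6168;  -23938 − 6168 = -30106;  -87804 − 30106 = -117910

-117910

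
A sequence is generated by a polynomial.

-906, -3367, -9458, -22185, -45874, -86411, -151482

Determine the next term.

-250813

Δ: -2461, -6091, -12727, -23689, -40537, -65071
Δ²: -3630, -6636, -10962, -16848, -24534
Δ³: -3006, -4326, -5886, -7686
Δ⁴: -1320, -1560, -1800
Δ⁵: -240, -240
The fifth differences are constant (-240).
-1800 − 240 = -2040;  -7686 − 2040 = -9726;  -24534 − 9726 = -34260;  -65071 − 34260 = -99331;  -151482 − 99331 = -250813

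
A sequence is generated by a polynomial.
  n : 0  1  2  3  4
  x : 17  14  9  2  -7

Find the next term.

-18

D1: -3  -5  -7  -9
D2: -2  -2  -2
The second differences are constant (-2).
-9 − 2 = -11;  -7 − 11 = -18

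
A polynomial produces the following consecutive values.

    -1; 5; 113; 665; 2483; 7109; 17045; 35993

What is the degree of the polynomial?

Δ: 6, 108, 552, 1818, 4626, 9936, 18948
Δ²: 102, 444, 1266, 2808, 5310, 9012
Δ³: 342, 822, 1542, 2502, 3702
Δ⁴: 480, 720, 960, 1200
Δ⁵: 240, 240, 240
The fifth differences are constant, so the polynomial has degree 5.

5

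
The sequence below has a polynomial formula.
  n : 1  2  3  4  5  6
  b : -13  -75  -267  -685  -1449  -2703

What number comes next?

First differences: -62, -192, -418, -764, -1254
Second differences: -130, -226, -346, -490
Third differences: -96, -120, -144
Fourth differences: -24, -24
The fourth differences are constant (-24).
-144 − 24 = -168;  -490 − 168 = -658;  -1254 − 658 = -1912;  -2703 − 1912 = -4615

-4615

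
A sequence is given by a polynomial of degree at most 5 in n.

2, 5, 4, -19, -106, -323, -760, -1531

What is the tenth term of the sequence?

-4651

Δ: 3  -1  -23  -87  -217  -437  -771
Δ²: -4  -22  -64  -130  -220  -334
Δ³: -18  -42  -66  -90  -114
Δ⁴: -24  -24  -24  -24
Constant fourth difference = -24, so extend:
-114 − 24 = -138;  -334 − 138 = -472;  -771 − 472 = -1243;  -1531 − 1243 = -2774
-138 − 24 = -162;  -472 − 162 = -634;  -1243 − 634 = -1877;  -2774 − 1877 = -4651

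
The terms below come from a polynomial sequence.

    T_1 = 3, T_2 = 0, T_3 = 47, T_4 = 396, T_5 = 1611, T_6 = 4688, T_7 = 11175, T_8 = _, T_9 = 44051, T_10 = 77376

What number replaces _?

23292

Using the first 7 terms:
Δ: -3  47  349  1215  3077  6487
Δ²: 50  302  866  1862  3410
Δ³: 252  564  996  1548
Δ⁴: 312  432  552
Δ⁵: 120  120
Constant fifth difference = 120.
Extend forward: 552 + 120 = 672;  1548 + 672 = 2220;  3410 + 2220 = 5630;  6487 + 5630 = 12117;  11175 + 12117 = 23292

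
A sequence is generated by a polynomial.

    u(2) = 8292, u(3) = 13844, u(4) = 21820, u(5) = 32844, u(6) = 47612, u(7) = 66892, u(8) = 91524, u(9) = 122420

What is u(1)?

First differences: 5552  7976  11024  14768  19280  24632  30896
Second differences: 2424  3048  3744  4512  5352  6264
Third differences: 624  696  768  840  912
Fourth differences: 72  72  72  72
The fourth differences are constant at 72.
Work back: 624 − 72 = 552;  2424 − 552 = 1872;  5552 − 1872 = 3680;  8292 − 3680 = 4612

4612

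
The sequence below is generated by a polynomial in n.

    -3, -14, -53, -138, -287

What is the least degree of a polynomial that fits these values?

D1: -11, -39, -85, -149
D2: -28, -46, -64
D3: -18, -18
The third differences are constant, so the polynomial has degree 3.

3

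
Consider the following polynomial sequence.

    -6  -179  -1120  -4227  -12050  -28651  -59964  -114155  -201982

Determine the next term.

-337155

Δ: -173, -941, -3107, -7823, -16601, -31313, -54191, -87827
Δ²: -768, -2166, -4716, -8778, -14712, -22878, -33636
Δ³: -1398, -2550, -4062, -5934, -8166, -10758
Δ⁴: -1152, -1512, -1872, -2232, -2592
Δ⁵: -360, -360, -360, -360
Fifth differences constant at -360.
-2592 − 360 = -2952;  -10758 − 2952 = -13710;  -33636 − 13710 = -47346;  -87827 − 47346 = -135173;  -201982 − 135173 = -337155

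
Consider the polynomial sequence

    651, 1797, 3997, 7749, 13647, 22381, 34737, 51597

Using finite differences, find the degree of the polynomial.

D1: 1146, 2200, 3752, 5898, 8734, 12356, 16860
D2: 1054, 1552, 2146, 2836, 3622, 4504
D3: 498, 594, 690, 786, 882
D4: 96, 96, 96, 96
The fourth differences are constant, so the polynomial has degree 4.

4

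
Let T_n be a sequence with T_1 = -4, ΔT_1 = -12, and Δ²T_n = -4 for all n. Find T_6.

Build the table forward from the leading diagonal:
Δ²: -4  -4  -4  -4  -4  -4
Δ: -12  -16  -20  -24  -28  -32
T: -4  -16  -32  -52  -76  -104

-104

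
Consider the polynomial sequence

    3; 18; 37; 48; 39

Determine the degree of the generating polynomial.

3

D1: 15, 19, 11, -9
D2: 4, -8, -20
D3: -12, -12
The third differences are constant, so the polynomial has degree 3.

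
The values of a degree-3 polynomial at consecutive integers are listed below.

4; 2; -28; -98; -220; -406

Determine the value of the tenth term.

-2030

Δ: -2, -30, -70, -122, -186
Δ²: -28, -40, -52, -64
Δ³: -12, -12, -12
Third differences constant at -12.
-64 − 12 = -76;  -186 − 76 = -262;  -406 − 262 = -668
-76 − 12 = -88;  -262 − 88 = -350;  -668 − 350 = -1018
-88 − 12 = -100;  -350 − 100 = -450;  -1018 − 450 = -1468
-100 − 12 = -112;  -450 − 112 = -562;  -1468 − 562 = -2030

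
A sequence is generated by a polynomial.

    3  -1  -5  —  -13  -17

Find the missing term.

-9

Using the first 3 terms:
D1: -4, -4
Constant first difference = -4.
Extend forward: -5 − 4 = -9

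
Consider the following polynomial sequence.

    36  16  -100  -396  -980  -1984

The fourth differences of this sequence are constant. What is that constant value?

First differences: -20, -116, -296, -584, -1004
Second differences: -96, -180, -288, -420
Third differences: -84, -108, -132
Fourth differences: -24, -24

-24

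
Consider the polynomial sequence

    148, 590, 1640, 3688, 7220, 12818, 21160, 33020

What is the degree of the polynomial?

4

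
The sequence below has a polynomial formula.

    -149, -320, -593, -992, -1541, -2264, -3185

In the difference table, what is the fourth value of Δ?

Δ: -171, -273, -399, -549, -723, -921
Δ²: -102, -126, -150, -174, -198
Δ³: -24, -24, -24, -24

-549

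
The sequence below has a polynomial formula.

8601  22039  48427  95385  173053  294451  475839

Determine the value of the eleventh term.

D1: 13438, 26388, 46958, 77668, 121398, 181388
D2: 12950, 20570, 30710, 43730, 59990
D3: 7620, 10140, 13020, 16260
D4: 2520, 2880, 3240
D5: 360, 360
Fifth differences constant at 360.
3240 + 360 = 3600;  16260 + 3600 = 19860;  59990 + 19860 = 79850;  181388 + 79850 = 261238;  475839 + 261238 = 737077
3600 + 360 = 3960;  19860 + 3960 = 23820;  79850 + 23820 = 103670;  261238 + 103670 = 364908;  737077 + 364908 = 1101985
3960 + 360 = 4320;  23820 + 4320 = 28140;  103670 + 28140 = 131810;  364908 + 131810 = 496718;  1101985 + 496718 = 1598703
4320 + 360 = 4680;  28140 + 4680 = 32820;  131810 + 32820 = 164630;  496718 + 164630 = 661348;  1598703 + 661348 = 2260051

2260051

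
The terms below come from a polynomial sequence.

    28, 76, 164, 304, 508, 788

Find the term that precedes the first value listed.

48  88  140  204  280
40  52  64  76
12  12  12
The third differences are constant at 12.
Work back: 40 − 12 = 28;  48 − 28 = 20;  28 − 20 = 8

8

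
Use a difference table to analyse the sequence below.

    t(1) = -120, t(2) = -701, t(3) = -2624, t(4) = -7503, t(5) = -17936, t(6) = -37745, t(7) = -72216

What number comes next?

D1: -581 , -1923 , -4879 , -10433 , -19809 , -34471
D2: -1342 , -2956 , -5554 , -9376 , -14662
D3: -1614 , -2598 , -3822 , -5286
D4: -984 , -1224 , -1464
D5: -240 , -240
Constant fifth difference = -240, so extend:
-1464 − 240 = -1704;  -5286 − 1704 = -6990;  -14662 − 6990 = -21652;  -34471 − 21652 = -56123;  -72216 − 56123 = -128339

-128339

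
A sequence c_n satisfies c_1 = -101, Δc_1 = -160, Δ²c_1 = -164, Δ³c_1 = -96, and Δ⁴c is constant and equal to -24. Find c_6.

Build the table forward from the leading diagonal:
Δ⁴: -24, -24, -24, -24, -24, -24
Δ³: -96, -120, -144, -168, -192, -216
Δ²: -164, -260, -380, -524, -692, -884
Δ: -160, -324, -584, -964, -1488, -2180
c: -101, -261, -585, -1169, -2133, -3621

-3621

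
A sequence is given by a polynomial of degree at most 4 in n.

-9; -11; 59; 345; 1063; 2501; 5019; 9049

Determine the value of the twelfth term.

51449

First differences: -2, 70, 286, 718, 1438, 2518, 4030
Second differences: 72, 216, 432, 720, 1080, 1512
Third differences: 144, 216, 288, 360, 432
Fourth differences: 72, 72, 72, 72
Constant fourth difference = 72, so extend:
432 + 72 = 504;  1512 + 504 = 2016;  4030 + 2016 = 6046;  9049 + 6046 = 15095
504 + 72 = 576;  2016 + 576 = 2592;  6046 + 2592 = 8638;  15095 + 8638 = 23733
576 + 72 = 648;  2592 + 648 = 3240;  8638 + 3240 = 11878;  23733 + 11878 = 35611
648 + 72 = 720;  3240 + 720 = 3960;  11878 + 3960 = 15838;  35611 + 15838 = 51449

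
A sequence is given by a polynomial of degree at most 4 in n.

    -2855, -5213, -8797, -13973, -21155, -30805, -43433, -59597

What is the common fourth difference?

Δ: -2358, -3584, -5176, -7182, -9650, -12628, -16164
Δ²: -1226, -1592, -2006, -2468, -2978, -3536
Δ³: -366, -414, -462, -510, -558
Δ⁴: -48, -48, -48, -48

-48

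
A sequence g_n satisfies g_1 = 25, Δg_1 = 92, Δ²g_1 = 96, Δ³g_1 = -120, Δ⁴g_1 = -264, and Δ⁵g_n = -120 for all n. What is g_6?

-1195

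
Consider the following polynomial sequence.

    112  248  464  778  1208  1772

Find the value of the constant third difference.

First differences: 136, 216, 314, 430, 564
Second differences: 80, 98, 116, 134
Third differences: 18, 18, 18

18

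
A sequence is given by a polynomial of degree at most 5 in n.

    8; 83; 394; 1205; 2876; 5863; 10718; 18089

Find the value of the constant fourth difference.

96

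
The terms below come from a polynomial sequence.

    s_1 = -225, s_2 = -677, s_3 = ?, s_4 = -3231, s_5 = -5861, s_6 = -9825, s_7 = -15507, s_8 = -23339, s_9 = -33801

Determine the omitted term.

-1599

Using the last 6 terms:
First differences: -2630, -3964, -5682, -7832, -10462
Second differences: -1334, -1718, -2150, -2630
Third differences: -384, -432, -480
Fourth differences: -48, -48
Constant fourth difference = -48.
Extend backward: -384 + 48 = -336;  -1334 + 336 = -998;  -2630 + 998 = -1632;  -3231 + 1632 = -1599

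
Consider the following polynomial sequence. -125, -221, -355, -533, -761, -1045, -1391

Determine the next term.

First differences: -96, -134, -178, -228, -284, -346
Second differences: -38, -44, -50, -56, -62
Third differences: -6, -6, -6, -6
Constant third difference = -6, so extend:
-62 − 6 = -68;  -346 − 68 = -414;  -1391 − 414 = -1805

-1805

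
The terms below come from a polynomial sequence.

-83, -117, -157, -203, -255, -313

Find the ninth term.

-523

-34, -40, -46, -52, -58
-6, -6, -6, -6
Constant second difference = -6, so extend:
-58 − 6 = -64;  -313 − 64 = -377
-64 − 6 = -70;  -377 − 70 = -447
-70 − 6 = -76;  -447 − 76 = -523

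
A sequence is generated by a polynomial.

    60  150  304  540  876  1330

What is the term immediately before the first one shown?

16

Δ: 90  154  236  336  454
Δ²: 64  82  100  118
Δ³: 18  18  18
The third differences are constant at 18.
Work back: 64 − 18 = 46;  90 − 46 = 44;  60 − 44 = 16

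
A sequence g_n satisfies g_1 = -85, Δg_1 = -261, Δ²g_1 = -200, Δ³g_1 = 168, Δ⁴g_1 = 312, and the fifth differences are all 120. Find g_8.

Build the table forward from the leading diagonal:
Δ⁵: 120, 120, 120, 120, 120, 120, 120, 120
Δ⁴: 312, 432, 552, 672, 792, 912, 1032, 1152
Δ³: 168, 480, 912, 1464, 2136, 2928, 3840, 4872
Δ²: -200, -32, 448, 1360, 2824, 4960, 7888, 11728
Δ: -261, -461, -493, -45, 1315, 4139, 9099, 16987
g: -85, -346, -807, -1300, -1345, -30, 4109, 13208

13208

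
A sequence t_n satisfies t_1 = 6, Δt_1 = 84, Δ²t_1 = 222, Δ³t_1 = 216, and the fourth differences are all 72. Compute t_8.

Build the table forward from the leading diagonal:
Δ⁴: 72, 72, 72, 72, 72, 72, 72, 72
Δ³: 216, 288, 360, 432, 504, 576, 648, 720
Δ²: 222, 438, 726, 1086, 1518, 2022, 2598, 3246
Δ: 84, 306, 744, 1470, 2556, 4074, 6096, 8694
t: 6, 90, 396, 1140, 2610, 5166, 9240, 15336

15336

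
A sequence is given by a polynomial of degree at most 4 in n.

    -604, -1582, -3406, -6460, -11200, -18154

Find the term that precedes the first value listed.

-160

Δ: -978  -1824  -3054  -4740  -6954
Δ²: -846  -1230  -1686  -2214
Δ³: -384  -456  -528
Δ⁴: -72  -72
The fourth differences are constant at -72.
Work back: -384 + 72 = -312;  -846 + 312 = -534;  -978 + 534 = -444;  -604 + 444 = -160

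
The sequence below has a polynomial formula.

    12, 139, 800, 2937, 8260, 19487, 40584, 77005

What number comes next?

135932

Δ: 127  661  2137  5323  11227  21097  36421
Δ²: 534  1476  3186  5904  9870  15324
Δ³: 942  1710  2718  3966  5454
Δ⁴: 768  1008  1248  1488
Δ⁵: 240  240  240
Constant fifth difference = 240, so extend:
1488 + 240 = 1728;  5454 + 1728 = 7182;  15324 + 7182 = 22506;  36421 + 22506 = 58927;  77005 + 58927 = 135932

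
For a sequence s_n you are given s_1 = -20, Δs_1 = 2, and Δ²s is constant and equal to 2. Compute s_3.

Build the table forward from the leading diagonal:
D2: 2  2  2
D1: 2  4  6
s: -20  -18  -14

-14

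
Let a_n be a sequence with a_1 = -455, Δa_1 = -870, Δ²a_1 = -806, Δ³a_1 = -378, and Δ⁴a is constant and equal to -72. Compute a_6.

-17005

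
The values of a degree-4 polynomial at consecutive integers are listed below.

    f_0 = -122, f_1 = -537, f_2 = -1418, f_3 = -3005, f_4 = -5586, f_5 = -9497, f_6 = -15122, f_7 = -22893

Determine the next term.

-33290

First differences: -415, -881, -1587, -2581, -3911, -5625, -7771
Second differences: -466, -706, -994, -1330, -1714, -2146
Third differences: -240, -288, -336, -384, -432
Fourth differences: -48, -48, -48, -48
Constant fourth difference = -48, so extend:
-432 − 48 = -480;  -2146 − 480 = -2626;  -7771 − 2626 = -10397;  -22893 − 10397 = -33290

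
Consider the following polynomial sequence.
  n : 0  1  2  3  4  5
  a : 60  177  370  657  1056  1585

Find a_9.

D1: 117, 193, 287, 399, 529
D2: 76, 94, 112, 130
D3: 18, 18, 18
Third differences constant at 18.
130 + 18 = 148;  529 + 148 = 677;  1585 + 677 = 2262
148 + 18 = 166;  677 + 166 = 843;  2262 + 843 = 3105
166 + 18 = 184;  843 + 184 = 1027;  3105 + 1027 = 4132
184 + 18 = 202;  1027 + 202 = 1229;  4132 + 1229 = 5361

5361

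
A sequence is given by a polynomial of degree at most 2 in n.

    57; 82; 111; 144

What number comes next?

First differences: 25 , 29 , 33
Second differences: 4 , 4
Constant second difference = 4, so extend:
33 + 4 = 37;  144 + 37 = 181

181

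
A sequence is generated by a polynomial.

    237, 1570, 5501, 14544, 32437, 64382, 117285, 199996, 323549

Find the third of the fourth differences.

1704

D1: 1333, 3931, 9043, 17893, 31945, 52903, 82711, 123553
D2: 2598, 5112, 8850, 14052, 20958, 29808, 40842
D3: 2514, 3738, 5202, 6906, 8850, 11034
D4: 1224, 1464, 1704, 1944, 2184
D5: 240, 240, 240, 240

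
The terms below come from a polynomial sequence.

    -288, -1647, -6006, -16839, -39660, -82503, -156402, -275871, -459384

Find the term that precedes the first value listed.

First differences: -1359  -4359  -10833  -22821  -42843  -73899  -119469  -183513
Second differences: -3000  -6474  -11988  -20022  -31056  -45570  -64044
Third differences: -3474  -5514  -8034  -11034  -14514  -18474
Fourth differences: -2040  -2520  -3000  -3480  -3960
Fifth differences: -480  -480  -480  -480
The fifth differences are constant at -480.
Work back: -2040 + 480 = -1560;  -3474 + 1560 = -1914;  -3000 + 1914 = -1086;  -1359 + 1086 = -273;  -288 + 273 = -15

-15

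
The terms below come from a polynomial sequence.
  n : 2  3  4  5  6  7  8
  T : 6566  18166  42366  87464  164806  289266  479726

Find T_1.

11600  24200  45098  77342  124460  190460
12600  20898  32244  47118  66000
8298  11346  14874  18882
3048  3528  4008
480  480
The fifth differences are constant at 480.
Work back: 3048 − 480 = 2568;  8298 − 2568 = 5730;  12600 − 5730 = 6870;  11600 − 6870 = 4730;  6566 − 4730 = 1836

1836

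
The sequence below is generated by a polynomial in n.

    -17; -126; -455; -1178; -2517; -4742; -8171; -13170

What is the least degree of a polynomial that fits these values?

D1: -109, -329, -723, -1339, -2225, -3429, -4999
D2: -220, -394, -616, -886, -1204, -1570
D3: -174, -222, -270, -318, -366
D4: -48, -48, -48, -48
The fourth differences are constant, so the polynomial has degree 4.

4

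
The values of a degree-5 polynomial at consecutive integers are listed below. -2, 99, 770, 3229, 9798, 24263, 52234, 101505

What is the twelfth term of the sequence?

764069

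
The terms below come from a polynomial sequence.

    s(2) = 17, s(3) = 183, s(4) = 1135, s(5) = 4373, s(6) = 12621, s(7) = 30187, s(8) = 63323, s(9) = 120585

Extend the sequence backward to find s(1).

1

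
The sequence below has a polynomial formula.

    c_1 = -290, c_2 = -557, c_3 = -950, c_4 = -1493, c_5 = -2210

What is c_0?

-125

-267, -393, -543, -717
-126, -150, -174
-24, -24
The third differences are constant at -24.
Work back: -126 + 24 = -102;  -267 + 102 = -165;  -290 + 165 = -125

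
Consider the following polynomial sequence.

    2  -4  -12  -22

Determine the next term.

-34

Δ: -6  -8  -10
Δ²: -2  -2
Second differences constant at -2.
-10 − 2 = -12;  -22 − 12 = -34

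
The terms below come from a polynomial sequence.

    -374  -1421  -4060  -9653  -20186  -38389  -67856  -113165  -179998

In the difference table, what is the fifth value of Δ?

Δ: -1047, -2639, -5593, -10533, -18203, -29467, -45309, -66833
Δ²: -1592, -2954, -4940, -7670, -11264, -15842, -21524
Δ³: -1362, -1986, -2730, -3594, -4578, -5682
Δ⁴: -624, -744, -864, -984, -1104
Δ⁵: -120, -120, -120, -120

-18203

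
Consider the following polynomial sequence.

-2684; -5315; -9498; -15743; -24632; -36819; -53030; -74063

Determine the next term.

-100788

-2631  -4183  -6245  -8889  -12187  -16211  -21033
-1552  -2062  -2644  -3298  -4024  -4822
-510  -582  -654  -726  -798
-72  -72  -72  -72
Constant fourth difference = -72, so extend:
-798 − 72 = -870;  -4822 − 870 = -5692;  -21033 − 5692 = -26725;  -74063 − 26725 = -100788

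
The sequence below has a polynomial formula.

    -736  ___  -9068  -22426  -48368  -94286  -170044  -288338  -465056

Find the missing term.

-3014

Using the last 7 terms:
Δ: -13358  -25942  -45918  -75758  -118294  -176718
Δ²: -12584  -19976  -29840  -42536  -58424
Δ³: -7392  -9864  -12696  -15888
Δ⁴: -2472  -2832  -3192
Δ⁵: -360  -360
Constant fifth difference = -360.
Extend backward: -2472 + 360 = -2112;  -7392 + 2112 = -5280;  -12584 + 5280 = -7304;  -13358 + 7304 = -6054;  -9068 + 6054 = -3014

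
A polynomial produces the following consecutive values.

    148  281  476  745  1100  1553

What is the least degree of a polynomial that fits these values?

3

First differences: 133, 195, 269, 355, 453
Second differences: 62, 74, 86, 98
Third differences: 12, 12, 12
The third differences are constant, so the polynomial has degree 3.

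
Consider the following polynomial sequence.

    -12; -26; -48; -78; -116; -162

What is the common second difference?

-8

D1: -14, -22, -30, -38, -46
D2: -8, -8, -8, -8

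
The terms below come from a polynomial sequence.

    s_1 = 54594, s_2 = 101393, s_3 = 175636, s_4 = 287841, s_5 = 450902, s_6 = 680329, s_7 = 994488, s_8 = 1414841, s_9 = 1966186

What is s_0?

First differences: 46799, 74243, 112205, 163061, 229427, 314159, 420353, 551345
Second differences: 27444, 37962, 50856, 66366, 84732, 106194, 130992
Third differences: 10518, 12894, 15510, 18366, 21462, 24798
Fourth differences: 2376, 2616, 2856, 3096, 3336
Fifth differences: 240, 240, 240, 240
The fifth differences are constant at 240.
Work back: 2376 − 240 = 2136;  10518 − 2136 = 8382;  27444 − 8382 = 19062;  46799 − 19062 = 27737;  54594 − 27737 = 26857

26857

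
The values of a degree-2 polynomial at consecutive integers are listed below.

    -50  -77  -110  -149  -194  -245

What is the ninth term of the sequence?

-434

First differences: -27 , -33 , -39 , -45 , -51
Second differences: -6 , -6 , -6 , -6
Second differences constant at -6.
-51 − 6 = -57;  -245 − 57 = -302
-57 − 6 = -63;  -302 − 63 = -365
-63 − 6 = -69;  -365 − 69 = -434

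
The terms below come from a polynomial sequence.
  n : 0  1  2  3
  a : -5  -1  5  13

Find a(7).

Δ: 4, 6, 8
Δ²: 2, 2
Constant second difference = 2, so extend:
8 + 2 = 10;  13 + 10 = 23
10 + 2 = 12;  23 + 12 = 35
12 + 2 = 14;  35 + 14 = 49
14 + 2 = 16;  49 + 16 = 65

65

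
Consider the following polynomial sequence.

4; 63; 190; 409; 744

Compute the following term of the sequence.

Δ: 59  127  219  335
Δ²: 68  92  116
Δ³: 24  24
Constant third difference = 24, so extend:
116 + 24 = 140;  335 + 140 = 475;  744 + 475 = 1219

1219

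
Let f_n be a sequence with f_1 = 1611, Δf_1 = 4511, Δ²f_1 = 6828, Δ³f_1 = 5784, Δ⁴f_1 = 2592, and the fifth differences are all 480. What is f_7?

Build the table forward from the leading diagonal:
D5: 480, 480, 480, 480, 480, 480, 480
D4: 2592, 3072, 3552, 4032, 4512, 4992, 5472
D3: 5784, 8376, 11448, 15000, 19032, 23544, 28536
D2: 6828, 12612, 20988, 32436, 47436, 66468, 90012
D1: 4511, 11339, 23951, 44939, 77375, 124811, 191279
f: 1611, 6122, 17461, 41412, 86351, 163726, 288537

288537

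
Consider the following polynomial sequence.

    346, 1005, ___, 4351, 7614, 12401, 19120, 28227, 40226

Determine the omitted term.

2252

Using the last 6 terms:
Δ: 3263  4787  6719  9107  11999
Δ²: 1524  1932  2388  2892
Δ³: 408  456  504
Δ⁴: 48  48
Constant fourth difference = 48.
Extend backward: 408 − 48 = 360;  1524 − 360 = 1164;  3263 − 1164 = 2099;  4351 − 2099 = 2252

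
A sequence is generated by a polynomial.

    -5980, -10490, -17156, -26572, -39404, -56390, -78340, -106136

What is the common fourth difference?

-72

Δ: -4510, -6666, -9416, -12832, -16986, -21950, -27796
Δ²: -2156, -2750, -3416, -4154, -4964, -5846
Δ³: -594, -666, -738, -810, -882
Δ⁴: -72, -72, -72, -72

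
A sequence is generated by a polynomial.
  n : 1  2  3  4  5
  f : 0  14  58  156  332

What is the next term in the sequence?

610

D1: 14  44  98  176
D2: 30  54  78
D3: 24  24
Constant third difference = 24, so extend:
78 + 24 = 102;  176 + 102 = 278;  332 + 278 = 610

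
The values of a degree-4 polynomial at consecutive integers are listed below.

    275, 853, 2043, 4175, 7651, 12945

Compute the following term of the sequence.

20603

578, 1190, 2132, 3476, 5294
612, 942, 1344, 1818
330, 402, 474
72, 72
Constant fourth difference = 72, so extend:
474 + 72 = 546;  1818 + 546 = 2364;  5294 + 2364 = 7658;  12945 + 7658 = 20603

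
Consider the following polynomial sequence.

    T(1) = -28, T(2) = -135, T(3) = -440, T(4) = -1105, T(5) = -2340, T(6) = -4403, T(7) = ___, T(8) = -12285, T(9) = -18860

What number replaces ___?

-7600

Using the first 6 terms:
Δ: -107  -305  -665  -1235  -2063
Δ²: -198  -360  -570  -828
Δ³: -162  -210  -258
Δ⁴: -48  -48
Constant fourth difference = -48.
Extend forward: -258 − 48 = -306;  -828 − 306 = -1134;  -2063 − 1134 = -3197;  -4403 − 3197 = -7600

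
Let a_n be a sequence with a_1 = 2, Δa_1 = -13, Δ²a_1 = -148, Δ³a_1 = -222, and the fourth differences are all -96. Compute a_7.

Build the table forward from the leading diagonal:
Fourth differences: -96  -96  -96  -96  -96  -96  -96
Third differences: -222  -318  -414  -510  -606  -702  -798
Second differences: -148  -370  -688  -1102  -1612  -2218  -2920
First differences: -13  -161  -531  -1219  -2321  -3933  -6151
a: 2  -11  -172  -703  -1922  -4243  -8176

-8176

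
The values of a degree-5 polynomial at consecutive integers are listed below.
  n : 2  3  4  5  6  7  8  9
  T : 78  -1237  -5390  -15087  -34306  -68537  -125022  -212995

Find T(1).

229

-1315  -4153  -9697  -19219  -34231  -56485  -87973
-2838  -5544  -9522  -15012  -22254  -31488
-2706  -3978  -5490  -7242  -9234
-1272  -1512  -1752  -1992
-240  -240  -240
The fifth differences are constant at -240.
Work back: -1272 + 240 = -1032;  -2706 + 1032 = -1674;  -2838 + 1674 = -1164;  -1315 + 1164 = -151;  78 + 151 = 229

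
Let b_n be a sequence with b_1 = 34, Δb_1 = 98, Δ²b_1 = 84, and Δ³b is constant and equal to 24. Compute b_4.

Build the table forward from the leading diagonal:
Δ³: 24, 24, 24, 24
Δ²: 84, 108, 132, 156
Δ: 98, 182, 290, 422
b: 34, 132, 314, 604

604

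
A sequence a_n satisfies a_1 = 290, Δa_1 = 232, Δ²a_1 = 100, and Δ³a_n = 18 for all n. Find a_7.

Build the table forward from the leading diagonal:
Δ³: 18  18  18  18  18  18  18
Δ²: 100  118  136  154  172  190  208
Δ: 232  332  450  586  740  912  1102
a: 290  522  854  1304  1890  2630  3542

3542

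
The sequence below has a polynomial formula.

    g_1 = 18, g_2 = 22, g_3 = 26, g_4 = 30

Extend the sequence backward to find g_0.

Δ: 4  4  4
The first differences are constant at 4.
Work back: 18 − 4 = 14

14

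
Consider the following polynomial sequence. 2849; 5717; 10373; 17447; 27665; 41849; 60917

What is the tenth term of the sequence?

158045

First differences: 2868, 4656, 7074, 10218, 14184, 19068
Second differences: 1788, 2418, 3144, 3966, 4884
Third differences: 630, 726, 822, 918
Fourth differences: 96, 96, 96
Fourth differences constant at 96.
918 + 96 = 1014;  4884 + 1014 = 5898;  19068 + 5898 = 24966;  60917 + 24966 = 85883
1014 + 96 = 1110;  5898 + 1110 = 7008;  24966 + 7008 = 31974;  85883 + 31974 = 117857
1110 + 96 = 1206;  7008 + 1206 = 8214;  31974 + 8214 = 40188;  117857 + 40188 = 158045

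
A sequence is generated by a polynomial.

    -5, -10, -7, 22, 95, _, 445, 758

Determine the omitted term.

230

Using the first 5 terms:
First differences: -5  3  29  73
Second differences: 8  26  44
Third differences: 18  18
Constant third difference = 18.
Extend forward: 44 + 18 = 62;  73 + 62 = 135;  95 + 135 = 230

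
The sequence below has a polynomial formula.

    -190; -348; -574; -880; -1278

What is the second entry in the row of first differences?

-226

D1: -158, -226, -306, -398
D2: -68, -80, -92
D3: -12, -12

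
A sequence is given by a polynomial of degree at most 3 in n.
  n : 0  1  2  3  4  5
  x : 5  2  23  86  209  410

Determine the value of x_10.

3215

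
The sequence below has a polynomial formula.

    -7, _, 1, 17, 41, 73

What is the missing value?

-7

Using the last 4 terms:
16  24  32
8  8
Constant second difference = 8.
Extend backward: 16 − 8 = 8;  1 − 8 = -7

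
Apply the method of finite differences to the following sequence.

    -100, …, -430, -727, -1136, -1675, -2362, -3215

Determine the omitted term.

-227

Using the last 6 terms:
First differences: -297  -409  -539  -687  -853
Second differences: -112  -130  -148  -166
Third differences: -18  -18  -18
Constant third difference = -18.
Extend backward: -112 + 18 = -94;  -297 + 94 = -203;  -430 + 203 = -227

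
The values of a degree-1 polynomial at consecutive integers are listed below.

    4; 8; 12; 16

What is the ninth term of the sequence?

36

D1: 4, 4, 4
First differences constant at 4.
16 + 4 = 20
20 + 4 = 24
24 + 4 = 28
28 + 4 = 32
32 + 4 = 36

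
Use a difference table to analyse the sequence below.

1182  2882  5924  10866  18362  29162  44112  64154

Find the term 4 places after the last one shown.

217442

1700 , 3042 , 4942 , 7496 , 10800 , 14950 , 20042
1342 , 1900 , 2554 , 3304 , 4150 , 5092
558 , 654 , 750 , 846 , 942
96 , 96 , 96 , 96
The fourth differences are constant (96).
942 + 96 = 1038;  5092 + 1038 = 6130;  20042 + 6130 = 26172;  64154 + 26172 = 90326
1038 + 96 = 1134;  6130 + 1134 = 7264;  26172 + 7264 = 33436;  90326 + 33436 = 123762
1134 + 96 = 1230;  7264 + 1230 = 8494;  33436 + 8494 = 41930;  123762 + 41930 = 165692
1230 + 96 = 1326;  8494 + 1326 = 9820;  41930 + 9820 = 51750;  165692 + 51750 = 217442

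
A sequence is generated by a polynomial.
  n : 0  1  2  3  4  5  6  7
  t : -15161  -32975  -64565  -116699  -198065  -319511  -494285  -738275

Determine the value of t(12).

-3767585

First differences: -17814  -31590  -52134  -81366  -121446  -174774  -243990
Second differences: -13776  -20544  -29232  -40080  -53328  -69216
Third differences: -6768  -8688  -10848  -13248  -15888
Fourth differences: -1920  -2160  -2400  -2640
Fifth differences: -240  -240  -240
The fifth differences are constant (-240).
-2640 − 240 = -2880;  -15888 − 2880 = -18768;  -69216 − 18768 = -87984;  -243990 − 87984 = -331974;  -738275 − 331974 = -1070249
-2880 − 240 = -3120;  -18768 − 3120 = -21888;  -87984 − 21888 = -109872;  -331974 − 109872 = -441846;  -1070249 − 441846 = -1512095
-3120 − 240 = -3360;  -21888 − 3360 = -25248;  -109872 − 25248 = -135120;  -441846 − 135120 = -576966;  -1512095 − 576966 = -2089061
-3360 − 240 = -3600;  -25248 − 3600 = -28848;  -135120 − 28848 = -163968;  -576966 − 163968 = -740934;  -2089061 − 740934 = -2829995
-3600 − 240 = -3840;  -28848 − 3840 = -32688;  -163968 − 32688 = -196656;  -740934 − 196656 = -937590;  -2829995 − 937590 = -3767585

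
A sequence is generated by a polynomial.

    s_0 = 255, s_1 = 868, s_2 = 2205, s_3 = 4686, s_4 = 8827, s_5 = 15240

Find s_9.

79212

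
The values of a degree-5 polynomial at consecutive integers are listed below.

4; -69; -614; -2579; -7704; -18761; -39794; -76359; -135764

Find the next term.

-227309

Δ: -73, -545, -1965, -5125, -11057, -21033, -36565, -59405
Δ²: -472, -1420, -3160, -5932, -9976, -15532, -22840
Δ³: -948, -1740, -2772, -4044, -5556, -7308
Δ⁴: -792, -1032, -1272, -1512, -1752
Δ⁵: -240, -240, -240, -240
The fifth differences are constant (-240).
-1752 − 240 = -1992;  -7308 − 1992 = -9300;  -22840 − 9300 = -32140;  -59405 − 32140 = -91545;  -135764 − 91545 = -227309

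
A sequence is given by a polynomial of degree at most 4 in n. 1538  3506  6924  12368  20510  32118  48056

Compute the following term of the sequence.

69284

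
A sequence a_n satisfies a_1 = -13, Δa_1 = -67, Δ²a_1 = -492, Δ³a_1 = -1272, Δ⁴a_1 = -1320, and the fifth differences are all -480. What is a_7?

-55915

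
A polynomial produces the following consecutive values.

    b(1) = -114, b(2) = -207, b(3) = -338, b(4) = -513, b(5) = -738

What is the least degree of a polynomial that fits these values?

-93, -131, -175, -225
-38, -44, -50
-6, -6
The third differences are constant, so the polynomial has degree 3.

3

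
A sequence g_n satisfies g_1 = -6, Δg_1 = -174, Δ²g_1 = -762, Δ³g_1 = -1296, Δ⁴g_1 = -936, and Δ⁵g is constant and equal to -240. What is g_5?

-11394

Build the table forward from the leading diagonal:
D5: -240, -240, -240, -240, -240
D4: -936, -1176, -1416, -1656, -1896
D3: -1296, -2232, -3408, -4824, -6480
D2: -762, -2058, -4290, -7698, -12522
D1: -174, -936, -2994, -7284, -14982
g: -6, -180, -1116, -4110, -11394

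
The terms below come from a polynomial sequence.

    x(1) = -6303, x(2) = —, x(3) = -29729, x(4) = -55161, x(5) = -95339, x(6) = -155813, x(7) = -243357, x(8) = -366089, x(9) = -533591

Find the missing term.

-14597

Using the last 7 terms:
First differences: -25432  -40178  -60474  -87544  -122732  -167502
Second differences: -14746  -20296  -27070  -35188  -44770
Third differences: -5550  -6774  -8118  -9582
Fourth differences: -1224  -1344  -1464
Fifth differences: -120  -120
Constant fifth difference = -120.
Extend backward: -1224 + 120 = -1104;  -5550 + 1104 = -4446;  -14746 + 4446 = -10300;  -25432 + 10300 = -15132;  -29729 + 15132 = -14597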